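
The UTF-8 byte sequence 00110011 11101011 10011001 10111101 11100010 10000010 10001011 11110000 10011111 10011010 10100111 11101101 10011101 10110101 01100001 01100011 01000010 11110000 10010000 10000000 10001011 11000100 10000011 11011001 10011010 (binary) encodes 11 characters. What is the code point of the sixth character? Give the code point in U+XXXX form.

Offset 0: leading byte 0x33 = 00110011 → 1-byte char #1 = 33.
Offset 1: leading byte 0xEB = 11101011 → 3-byte char #2 = EB 99 BD.
Offset 4: leading byte 0xE2 = 11100010 → 3-byte char #3 = E2 82 8B.
Offset 7: leading byte 0xF0 = 11110000 → 4-byte char #4 = F0 9F 9A A7.
Offset 11: leading byte 0xED = 11101101 → 3-byte char #5 = ED 9D B5.
Offset 14: leading byte 0x61 = 01100001 → 1-byte char #6 = 61.
Leading byte 0x61 = 01100001 matches 0xxxxxxx → 1-byte sequence.
Byte 1: 0x61 = 01100001, payload 1100001 (7 bits).
Concatenate: 1100001 = 0x61 (7 bits → U+0061).

U+0061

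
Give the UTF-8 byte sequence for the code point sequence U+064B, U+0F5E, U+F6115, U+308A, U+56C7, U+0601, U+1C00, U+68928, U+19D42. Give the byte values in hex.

U+064B: 2-byte form → D9 8B.
U+0F5E: 3-byte form → E0 BD 9E.
U+F6115: 4-byte form → F3 B6 84 95.
U+308A: 3-byte form → E3 82 8A.
U+56C7: 3-byte form → E5 9B 87.
U+0601: 2-byte form → D8 81.
U+1C00: 3-byte form → E1 B0 80.
U+68928: 4-byte form → F1 A8 A4 A8.
U+19D42: 4-byte form → F0 99 B5 82.
Concatenated (28 bytes): D9 8B E0 BD 9E F3 B6 84 95 E3 82 8A E5 9B 87 D8 81 E1 B0 80 F1 A8 A4 A8 F0 99 B5 82.

D9 8B E0 BD 9E F3 B6 84 95 E3 82 8A E5 9B 87 D8 81 E1 B0 80 F1 A8 A4 A8 F0 99 B5 82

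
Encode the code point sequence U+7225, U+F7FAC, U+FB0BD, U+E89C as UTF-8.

E7 88 A5 F3 B7 BE AC F3 BB 82 BD EE A2 9C

U+7225: 3-byte form → E7 88 A5.
U+F7FAC: 4-byte form → F3 B7 BE AC.
U+FB0BD: 4-byte form → F3 BB 82 BD.
U+E89C: 3-byte form → EE A2 9C.
Concatenated (14 bytes): E7 88 A5 F3 B7 BE AC F3 BB 82 BD EE A2 9C.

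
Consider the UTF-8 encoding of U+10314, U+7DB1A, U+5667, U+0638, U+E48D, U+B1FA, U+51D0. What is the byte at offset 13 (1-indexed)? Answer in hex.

0xB8

1-indexed offset 13 is 0-indexed offset 12.
U+10314 → 4-byte form F0 90 8C 94 at offsets 0–3.
U+7DB1A → 4-byte form F1 BD AC 9A at offsets 4–7.
U+5667 → 3-byte form E5 99 A7 at offsets 8–10.
U+0638 → 2-byte form D8 B8 at offsets 11–12.
Offset 12 falls in char 4's range; it's byte 2 of D8 B8 = 0xB8.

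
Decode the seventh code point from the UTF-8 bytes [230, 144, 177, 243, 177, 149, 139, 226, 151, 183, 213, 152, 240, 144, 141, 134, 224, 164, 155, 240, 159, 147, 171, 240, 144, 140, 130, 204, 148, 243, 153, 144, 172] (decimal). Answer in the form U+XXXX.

U+1F4EB

Offset 0: leading byte 0xE6 = 11100110 → 3-byte char #1 = E6 90 B1.
Offset 3: leading byte 0xF3 = 11110011 → 4-byte char #2 = F3 B1 95 8B.
Offset 7: leading byte 0xE2 = 11100010 → 3-byte char #3 = E2 97 B7.
Offset 10: leading byte 0xD5 = 11010101 → 2-byte char #4 = D5 98.
Offset 12: leading byte 0xF0 = 11110000 → 4-byte char #5 = F0 90 8D 86.
Offset 16: leading byte 0xE0 = 11100000 → 3-byte char #6 = E0 A4 9B.
Offset 19: leading byte 0xF0 = 11110000 → 4-byte char #7 = F0 9F 93 AB.
Leading byte 0xF0 = 11110000 matches 11110xxx → 4-byte sequence.
Byte 1: 0xF0 = 11110000, payload 000 (3 bits).
Byte 2: 0x9F = 10011111 (10xxxxxx ✓), payload 011111.
Byte 3: 0x93 = 10010011 (10xxxxxx ✓), payload 010011.
Byte 4: 0xAB = 10101011 (10xxxxxx ✓), payload 101011.
Concatenate: 000011111010011101011 = 0x1F4EB (21 bits → U+1F4EB).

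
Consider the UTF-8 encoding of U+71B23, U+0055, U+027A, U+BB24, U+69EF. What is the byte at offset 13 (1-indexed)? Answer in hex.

0xAF

1-indexed offset 13 is 0-indexed offset 12.
U+71B23 → 4-byte form F1 B1 AC A3 at offsets 0–3.
U+0055 → 1-byte form 55 at offsets 4–4.
U+027A → 2-byte form C9 BA at offsets 5–6.
U+BB24 → 3-byte form EB AC A4 at offsets 7–9.
U+69EF → 3-byte form E6 A7 AF at offsets 10–12.
Offset 12 falls in char 5's range; it's byte 3 of E6 A7 AF = 0xAF.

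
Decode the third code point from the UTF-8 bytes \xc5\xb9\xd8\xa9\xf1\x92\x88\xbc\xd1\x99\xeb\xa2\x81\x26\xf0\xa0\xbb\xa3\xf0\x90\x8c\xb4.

U+5223C

Offset 0: leading byte 0xC5 = 11000101 → 2-byte char #1 = C5 B9.
Offset 2: leading byte 0xD8 = 11011000 → 2-byte char #2 = D8 A9.
Offset 4: leading byte 0xF1 = 11110001 → 4-byte char #3 = F1 92 88 BC.
Leading byte 0xF1 = 11110001 matches 11110xxx → 4-byte sequence.
Byte 1: 0xF1 = 11110001, payload 001 (3 bits).
Byte 2: 0x92 = 10010010 (10xxxxxx ✓), payload 010010.
Byte 3: 0x88 = 10001000 (10xxxxxx ✓), payload 001000.
Byte 4: 0xBC = 10111100 (10xxxxxx ✓), payload 111100.
Concatenate: 001010010001000111100 = 0x5223C (21 bits → U+5223C).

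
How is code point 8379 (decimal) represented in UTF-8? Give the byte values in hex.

E2 82 BB

U+20BB = 0x20BB = 8379 decimal. In range U+0800–U+FFFF → 3-byte form: 1110xxxx 10xxxxxx 10xxxxxx.
Binary (16 bits): 0010000010111011.
Split 4+6+6: 0010 | 000010 | 111011.
Byte 1: 11100010 = 0xE2.
Byte 2: 10000010 = 0x82.
Byte 3: 10111011 = 0xBB.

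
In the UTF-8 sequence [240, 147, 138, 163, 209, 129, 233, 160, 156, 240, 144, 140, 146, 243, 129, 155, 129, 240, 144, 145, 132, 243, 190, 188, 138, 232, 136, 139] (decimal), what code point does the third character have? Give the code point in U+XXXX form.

U+981C

Offset 0: leading byte 0xF0 = 11110000 → 4-byte char #1 = F0 93 8A A3.
Offset 4: leading byte 0xD1 = 11010001 → 2-byte char #2 = D1 81.
Offset 6: leading byte 0xE9 = 11101001 → 3-byte char #3 = E9 A0 9C.
Leading byte 0xE9 = 11101001 matches 1110xxxx → 3-byte sequence.
Byte 1: 0xE9 = 11101001, payload 1001 (4 bits).
Byte 2: 0xA0 = 10100000 (10xxxxxx ✓), payload 100000.
Byte 3: 0x9C = 10011100 (10xxxxxx ✓), payload 011100.
Concatenate: 1001100000011100 = 0x981C (16 bits → U+981C).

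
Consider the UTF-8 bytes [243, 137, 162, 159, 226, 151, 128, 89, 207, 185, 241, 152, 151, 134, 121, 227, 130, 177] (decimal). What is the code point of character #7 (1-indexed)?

Offset 0: leading byte 0xF3 = 11110011 → 4-byte char #1 = F3 89 A2 9F.
Offset 4: leading byte 0xE2 = 11100010 → 3-byte char #2 = E2 97 80.
Offset 7: leading byte 0x59 = 01011001 → 1-byte char #3 = 59.
Offset 8: leading byte 0xCF = 11001111 → 2-byte char #4 = CF B9.
Offset 10: leading byte 0xF1 = 11110001 → 4-byte char #5 = F1 98 97 86.
Offset 14: leading byte 0x79 = 01111001 → 1-byte char #6 = 79.
Offset 15: leading byte 0xE3 = 11100011 → 3-byte char #7 = E3 82 B1.
Leading byte 0xE3 = 11100011 matches 1110xxxx → 3-byte sequence.
Byte 1: 0xE3 = 11100011, payload 0011 (4 bits).
Byte 2: 0x82 = 10000010 (10xxxxxx ✓), payload 000010.
Byte 3: 0xB1 = 10110001 (10xxxxxx ✓), payload 110001.
Concatenate: 0011000010110001 = 0x30B1 (16 bits → U+30B1).

U+30B1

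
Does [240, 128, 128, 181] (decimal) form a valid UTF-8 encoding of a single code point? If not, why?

invalid (overlong encoding)

Leading byte 0xF0 = 11110000 → 4-byte form.
Continuation bytes all match 10xxxxxx. Payload decodes to 0x35.
But 0x35 < 0x10000, the minimum for a 4-byte sequence — this is an overlong encoding.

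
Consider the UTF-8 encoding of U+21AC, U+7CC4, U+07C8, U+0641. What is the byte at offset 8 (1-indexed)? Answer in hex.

0x88

1-indexed offset 8 is 0-indexed offset 7.
U+21AC → 3-byte form E2 86 AC at offsets 0–2.
U+7CC4 → 3-byte form E7 B3 84 at offsets 3–5.
U+07C8 → 2-byte form DF 88 at offsets 6–7.
Offset 7 falls in char 3's range; it's byte 2 of DF 88 = 0x88.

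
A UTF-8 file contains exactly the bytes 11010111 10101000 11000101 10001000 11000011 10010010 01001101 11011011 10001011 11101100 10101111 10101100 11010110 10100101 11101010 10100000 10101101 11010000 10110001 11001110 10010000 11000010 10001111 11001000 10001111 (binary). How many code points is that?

12

Byte at offset 0: 0xD7 = 11010111 → 2-byte char (#1). Advance 2.
Byte at offset 2: 0xC5 = 11000101 → 2-byte char (#2). Advance 2.
Byte at offset 4: 0xC3 = 11000011 → 2-byte char (#3). Advance 2.
Byte at offset 6: 0x4D = 01001101 → 1-byte char (#4). Advance 1.
Byte at offset 7: 0xDB = 11011011 → 2-byte char (#5). Advance 2.
Byte at offset 9: 0xEC = 11101100 → 3-byte char (#6). Advance 3.
Byte at offset 12: 0xD6 = 11010110 → 2-byte char (#7). Advance 2.
Byte at offset 14: 0xEA = 11101010 → 3-byte char (#8). Advance 3.
Byte at offset 17: 0xD0 = 11010000 → 2-byte char (#9). Advance 2.
Byte at offset 19: 0xCE = 11001110 → 2-byte char (#10). Advance 2.
Byte at offset 21: 0xC2 = 11000010 → 2-byte char (#11). Advance 2.
Byte at offset 23: 0xC8 = 11001000 → 2-byte char (#12). Advance 2.
Reached end at offset 25 after 12 code points.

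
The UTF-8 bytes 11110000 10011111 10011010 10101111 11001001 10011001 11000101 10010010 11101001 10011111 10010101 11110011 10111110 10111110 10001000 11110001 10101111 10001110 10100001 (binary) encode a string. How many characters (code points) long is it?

Byte at offset 0: 0xF0 = 11110000 → 4-byte char (#1). Advance 4.
Byte at offset 4: 0xC9 = 11001001 → 2-byte char (#2). Advance 2.
Byte at offset 6: 0xC5 = 11000101 → 2-byte char (#3). Advance 2.
Byte at offset 8: 0xE9 = 11101001 → 3-byte char (#4). Advance 3.
Byte at offset 11: 0xF3 = 11110011 → 4-byte char (#5). Advance 4.
Byte at offset 15: 0xF1 = 11110001 → 4-byte char (#6). Advance 4.
Reached end at offset 19 after 6 code points.

6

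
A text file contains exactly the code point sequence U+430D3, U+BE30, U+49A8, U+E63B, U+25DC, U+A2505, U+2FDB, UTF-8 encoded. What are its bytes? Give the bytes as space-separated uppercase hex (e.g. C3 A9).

U+430D3: 4-byte form → F1 83 83 93.
U+BE30: 3-byte form → EB B8 B0.
U+49A8: 3-byte form → E4 A6 A8.
U+E63B: 3-byte form → EE 98 BB.
U+25DC: 3-byte form → E2 97 9C.
U+A2505: 4-byte form → F2 A2 94 85.
U+2FDB: 3-byte form → E2 BF 9B.
Concatenated (23 bytes): F1 83 83 93 EB B8 B0 E4 A6 A8 EE 98 BB E2 97 9C F2 A2 94 85 E2 BF 9B.

F1 83 83 93 EB B8 B0 E4 A6 A8 EE 98 BB E2 97 9C F2 A2 94 85 E2 BF 9B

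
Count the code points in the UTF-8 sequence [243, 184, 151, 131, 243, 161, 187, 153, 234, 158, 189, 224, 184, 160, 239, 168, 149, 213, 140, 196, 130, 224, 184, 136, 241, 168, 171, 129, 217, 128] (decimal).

10

Byte at offset 0: 0xF3 = 11110011 → 4-byte char (#1). Advance 4.
Byte at offset 4: 0xF3 = 11110011 → 4-byte char (#2). Advance 4.
Byte at offset 8: 0xEA = 11101010 → 3-byte char (#3). Advance 3.
Byte at offset 11: 0xE0 = 11100000 → 3-byte char (#4). Advance 3.
Byte at offset 14: 0xEF = 11101111 → 3-byte char (#5). Advance 3.
Byte at offset 17: 0xD5 = 11010101 → 2-byte char (#6). Advance 2.
Byte at offset 19: 0xC4 = 11000100 → 2-byte char (#7). Advance 2.
Byte at offset 21: 0xE0 = 11100000 → 3-byte char (#8). Advance 3.
Byte at offset 24: 0xF1 = 11110001 → 4-byte char (#9). Advance 4.
Byte at offset 28: 0xD9 = 11011001 → 2-byte char (#10). Advance 2.
Reached end at offset 30 after 10 code points.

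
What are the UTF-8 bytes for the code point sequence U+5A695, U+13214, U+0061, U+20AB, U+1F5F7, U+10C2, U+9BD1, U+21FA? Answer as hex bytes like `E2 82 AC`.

U+5A695: 4-byte form → F1 9A 9A 95.
U+13214: 4-byte form → F0 93 88 94.
U+0061: 1-byte form → 61.
U+20AB: 3-byte form → E2 82 AB.
U+1F5F7: 4-byte form → F0 9F 97 B7.
U+10C2: 3-byte form → E1 83 82.
U+9BD1: 3-byte form → E9 AF 91.
U+21FA: 3-byte form → E2 87 BA.
Concatenated (25 bytes): F1 9A 9A 95 F0 93 88 94 61 E2 82 AB F0 9F 97 B7 E1 83 82 E9 AF 91 E2 87 BA.

F1 9A 9A 95 F0 93 88 94 61 E2 82 AB F0 9F 97 B7 E1 83 82 E9 AF 91 E2 87 BA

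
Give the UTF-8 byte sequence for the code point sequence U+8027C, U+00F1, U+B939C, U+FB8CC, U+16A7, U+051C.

U+8027C: 4-byte form → F2 80 89 BC.
U+00F1: 2-byte form → C3 B1.
U+B939C: 4-byte form → F2 B9 8E 9C.
U+FB8CC: 4-byte form → F3 BB A3 8C.
U+16A7: 3-byte form → E1 9A A7.
U+051C: 2-byte form → D4 9C.
Concatenated (19 bytes): F2 80 89 BC C3 B1 F2 B9 8E 9C F3 BB A3 8C E1 9A A7 D4 9C.

F2 80 89 BC C3 B1 F2 B9 8E 9C F3 BB A3 8C E1 9A A7 D4 9C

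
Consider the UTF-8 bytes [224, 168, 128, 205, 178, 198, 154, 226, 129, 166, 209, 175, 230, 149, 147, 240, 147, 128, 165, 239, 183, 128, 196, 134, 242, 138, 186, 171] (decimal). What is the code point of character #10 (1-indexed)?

U+8AEAB

Offset 0: leading byte 0xE0 = 11100000 → 3-byte char #1 = E0 A8 80.
Offset 3: leading byte 0xCD = 11001101 → 2-byte char #2 = CD B2.
Offset 5: leading byte 0xC6 = 11000110 → 2-byte char #3 = C6 9A.
Offset 7: leading byte 0xE2 = 11100010 → 3-byte char #4 = E2 81 A6.
Offset 10: leading byte 0xD1 = 11010001 → 2-byte char #5 = D1 AF.
Offset 12: leading byte 0xE6 = 11100110 → 3-byte char #6 = E6 95 93.
Offset 15: leading byte 0xF0 = 11110000 → 4-byte char #7 = F0 93 80 A5.
Offset 19: leading byte 0xEF = 11101111 → 3-byte char #8 = EF B7 80.
Offset 22: leading byte 0xC4 = 11000100 → 2-byte char #9 = C4 86.
Offset 24: leading byte 0xF2 = 11110010 → 4-byte char #10 = F2 8A BA AB.
Leading byte 0xF2 = 11110010 matches 11110xxx → 4-byte sequence.
Byte 1: 0xF2 = 11110010, payload 010 (3 bits).
Byte 2: 0x8A = 10001010 (10xxxxxx ✓), payload 001010.
Byte 3: 0xBA = 10111010 (10xxxxxx ✓), payload 111010.
Byte 4: 0xAB = 10101011 (10xxxxxx ✓), payload 101011.
Concatenate: 010001010111010101011 = 0x8AEAB (21 bits → U+8AEAB).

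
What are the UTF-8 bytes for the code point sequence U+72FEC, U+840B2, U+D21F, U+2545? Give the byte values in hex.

F1 B2 BF AC F2 84 82 B2 ED 88 9F E2 95 85

U+72FEC: 4-byte form → F1 B2 BF AC.
U+840B2: 4-byte form → F2 84 82 B2.
U+D21F: 3-byte form → ED 88 9F.
U+2545: 3-byte form → E2 95 85.
Concatenated (14 bytes): F1 B2 BF AC F2 84 82 B2 ED 88 9F E2 95 85.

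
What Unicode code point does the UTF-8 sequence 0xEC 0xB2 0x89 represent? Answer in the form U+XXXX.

Leading byte 0xEC = 11101100 matches 1110xxxx → 3-byte sequence.
Byte 1: 0xEC = 11101100, payload 1100 (4 bits).
Byte 2: 0xB2 = 10110010 (10xxxxxx ✓), payload 110010.
Byte 3: 0x89 = 10001001 (10xxxxxx ✓), payload 001001.
Concatenate: 1100110010001001 = 0xCC89 (16 bits → U+CC89).

U+CC89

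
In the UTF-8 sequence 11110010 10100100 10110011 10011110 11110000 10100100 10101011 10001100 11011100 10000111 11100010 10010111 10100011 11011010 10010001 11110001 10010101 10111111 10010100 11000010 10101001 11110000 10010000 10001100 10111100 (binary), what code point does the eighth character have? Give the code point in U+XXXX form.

U+1033C

Offset 0: leading byte 0xF2 = 11110010 → 4-byte char #1 = F2 A4 B3 9E.
Offset 4: leading byte 0xF0 = 11110000 → 4-byte char #2 = F0 A4 AB 8C.
Offset 8: leading byte 0xDC = 11011100 → 2-byte char #3 = DC 87.
Offset 10: leading byte 0xE2 = 11100010 → 3-byte char #4 = E2 97 A3.
Offset 13: leading byte 0xDA = 11011010 → 2-byte char #5 = DA 91.
Offset 15: leading byte 0xF1 = 11110001 → 4-byte char #6 = F1 95 BF 94.
Offset 19: leading byte 0xC2 = 11000010 → 2-byte char #7 = C2 A9.
Offset 21: leading byte 0xF0 = 11110000 → 4-byte char #8 = F0 90 8C BC.
Leading byte 0xF0 = 11110000 matches 11110xxx → 4-byte sequence.
Byte 1: 0xF0 = 11110000, payload 000 (3 bits).
Byte 2: 0x90 = 10010000 (10xxxxxx ✓), payload 010000.
Byte 3: 0x8C = 10001100 (10xxxxxx ✓), payload 001100.
Byte 4: 0xBC = 10111100 (10xxxxxx ✓), payload 111100.
Concatenate: 000010000001100111100 = 0x1033C (21 bits → U+1033C).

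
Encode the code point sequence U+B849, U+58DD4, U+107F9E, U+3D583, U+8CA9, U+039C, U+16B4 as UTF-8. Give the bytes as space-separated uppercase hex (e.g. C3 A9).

EB A1 89 F1 98 B7 94 F4 87 BE 9E F0 BD 96 83 E8 B2 A9 CE 9C E1 9A B4

U+B849: 3-byte form → EB A1 89.
U+58DD4: 4-byte form → F1 98 B7 94.
U+107F9E: 4-byte form → F4 87 BE 9E.
U+3D583: 4-byte form → F0 BD 96 83.
U+8CA9: 3-byte form → E8 B2 A9.
U+039C: 2-byte form → CE 9C.
U+16B4: 3-byte form → E1 9A B4.
Concatenated (23 bytes): EB A1 89 F1 98 B7 94 F4 87 BE 9E F0 BD 96 83 E8 B2 A9 CE 9C E1 9A B4.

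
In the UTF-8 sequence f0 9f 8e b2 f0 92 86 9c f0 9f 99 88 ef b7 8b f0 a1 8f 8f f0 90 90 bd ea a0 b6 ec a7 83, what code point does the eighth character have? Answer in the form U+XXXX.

Offset 0: leading byte 0xF0 = 11110000 → 4-byte char #1 = F0 9F 8E B2.
Offset 4: leading byte 0xF0 = 11110000 → 4-byte char #2 = F0 92 86 9C.
Offset 8: leading byte 0xF0 = 11110000 → 4-byte char #3 = F0 9F 99 88.
Offset 12: leading byte 0xEF = 11101111 → 3-byte char #4 = EF B7 8B.
Offset 15: leading byte 0xF0 = 11110000 → 4-byte char #5 = F0 A1 8F 8F.
Offset 19: leading byte 0xF0 = 11110000 → 4-byte char #6 = F0 90 90 BD.
Offset 23: leading byte 0xEA = 11101010 → 3-byte char #7 = EA A0 B6.
Offset 26: leading byte 0xEC = 11101100 → 3-byte char #8 = EC A7 83.
Leading byte 0xEC = 11101100 matches 1110xxxx → 3-byte sequence.
Byte 1: 0xEC = 11101100, payload 1100 (4 bits).
Byte 2: 0xA7 = 10100111 (10xxxxxx ✓), payload 100111.
Byte 3: 0x83 = 10000011 (10xxxxxx ✓), payload 000011.
Concatenate: 1100100111000011 = 0xC9C3 (16 bits → U+C9C3).

U+C9C3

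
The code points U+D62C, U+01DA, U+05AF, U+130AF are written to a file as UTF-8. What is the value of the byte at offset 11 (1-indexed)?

1-indexed offset 11 is 0-indexed offset 10.
U+D62C → 3-byte form ED 98 AC at offsets 0–2.
U+01DA → 2-byte form C7 9A at offsets 3–4.
U+05AF → 2-byte form D6 AF at offsets 5–6.
U+130AF → 4-byte form F0 93 82 AF at offsets 7–10.
Offset 10 falls in char 4's range; it's byte 4 of F0 93 82 AF = 0xAF.

0xAF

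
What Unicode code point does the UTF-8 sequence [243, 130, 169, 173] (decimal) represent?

Leading byte 0xF3 = 11110011 matches 11110xxx → 4-byte sequence.
Byte 1: 0xF3 = 11110011, payload 011 (3 bits).
Byte 2: 0x82 = 10000010 (10xxxxxx ✓), payload 000010.
Byte 3: 0xA9 = 10101001 (10xxxxxx ✓), payload 101001.
Byte 4: 0xAD = 10101101 (10xxxxxx ✓), payload 101101.
Concatenate: 011000010101001101101 = 0xC2A6D (21 bits → U+C2A6D).

U+C2A6D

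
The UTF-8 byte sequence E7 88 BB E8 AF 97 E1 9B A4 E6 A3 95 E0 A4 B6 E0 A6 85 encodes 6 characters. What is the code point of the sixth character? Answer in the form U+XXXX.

U+0985

Offset 0: leading byte 0xE7 = 11100111 → 3-byte char #1 = E7 88 BB.
Offset 3: leading byte 0xE8 = 11101000 → 3-byte char #2 = E8 AF 97.
Offset 6: leading byte 0xE1 = 11100001 → 3-byte char #3 = E1 9B A4.
Offset 9: leading byte 0xE6 = 11100110 → 3-byte char #4 = E6 A3 95.
Offset 12: leading byte 0xE0 = 11100000 → 3-byte char #5 = E0 A4 B6.
Offset 15: leading byte 0xE0 = 11100000 → 3-byte char #6 = E0 A6 85.
Leading byte 0xE0 = 11100000 matches 1110xxxx → 3-byte sequence.
Byte 1: 0xE0 = 11100000, payload 0000 (4 bits).
Byte 2: 0xA6 = 10100110 (10xxxxxx ✓), payload 100110.
Byte 3: 0x85 = 10000101 (10xxxxxx ✓), payload 000101.
Concatenate: 0000100110000101 = 0x985 (16 bits → U+0985).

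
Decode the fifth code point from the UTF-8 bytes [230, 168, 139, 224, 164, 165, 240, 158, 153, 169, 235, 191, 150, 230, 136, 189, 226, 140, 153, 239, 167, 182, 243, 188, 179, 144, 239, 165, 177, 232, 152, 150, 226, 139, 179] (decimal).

U+623D

Offset 0: leading byte 0xE6 = 11100110 → 3-byte char #1 = E6 A8 8B.
Offset 3: leading byte 0xE0 = 11100000 → 3-byte char #2 = E0 A4 A5.
Offset 6: leading byte 0xF0 = 11110000 → 4-byte char #3 = F0 9E 99 A9.
Offset 10: leading byte 0xEB = 11101011 → 3-byte char #4 = EB BF 96.
Offset 13: leading byte 0xE6 = 11100110 → 3-byte char #5 = E6 88 BD.
Leading byte 0xE6 = 11100110 matches 1110xxxx → 3-byte sequence.
Byte 1: 0xE6 = 11100110, payload 0110 (4 bits).
Byte 2: 0x88 = 10001000 (10xxxxxx ✓), payload 001000.
Byte 3: 0xBD = 10111101 (10xxxxxx ✓), payload 111101.
Concatenate: 0110001000111101 = 0x623D (16 bits → U+623D).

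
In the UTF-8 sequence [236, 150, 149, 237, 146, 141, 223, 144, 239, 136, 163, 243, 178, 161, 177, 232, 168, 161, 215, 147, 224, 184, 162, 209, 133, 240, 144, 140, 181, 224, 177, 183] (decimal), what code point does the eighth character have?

U+0E22

Offset 0: leading byte 0xEC = 11101100 → 3-byte char #1 = EC 96 95.
Offset 3: leading byte 0xED = 11101101 → 3-byte char #2 = ED 92 8D.
Offset 6: leading byte 0xDF = 11011111 → 2-byte char #3 = DF 90.
Offset 8: leading byte 0xEF = 11101111 → 3-byte char #4 = EF 88 A3.
Offset 11: leading byte 0xF3 = 11110011 → 4-byte char #5 = F3 B2 A1 B1.
Offset 15: leading byte 0xE8 = 11101000 → 3-byte char #6 = E8 A8 A1.
Offset 18: leading byte 0xD7 = 11010111 → 2-byte char #7 = D7 93.
Offset 20: leading byte 0xE0 = 11100000 → 3-byte char #8 = E0 B8 A2.
Leading byte 0xE0 = 11100000 matches 1110xxxx → 3-byte sequence.
Byte 1: 0xE0 = 11100000, payload 0000 (4 bits).
Byte 2: 0xB8 = 10111000 (10xxxxxx ✓), payload 111000.
Byte 3: 0xA2 = 10100010 (10xxxxxx ✓), payload 100010.
Concatenate: 0000111000100010 = 0xE22 (16 bits → U+0E22).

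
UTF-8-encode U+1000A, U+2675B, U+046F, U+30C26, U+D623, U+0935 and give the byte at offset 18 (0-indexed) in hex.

U+1000A → 4-byte form F0 90 80 8A at offsets 0–3.
U+2675B → 4-byte form F0 A6 9D 9B at offsets 4–7.
U+046F → 2-byte form D1 AF at offsets 8–9.
U+30C26 → 4-byte form F0 B0 B0 A6 at offsets 10–13.
U+D623 → 3-byte form ED 98 A3 at offsets 14–16.
U+0935 → 3-byte form E0 A4 B5 at offsets 17–19.
Offset 18 falls in char 6's range; it's byte 2 of E0 A4 B5 = 0xA4.

0xA4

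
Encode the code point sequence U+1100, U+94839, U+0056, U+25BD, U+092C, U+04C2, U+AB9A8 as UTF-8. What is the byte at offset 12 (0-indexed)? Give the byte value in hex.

U+1100 → 3-byte form E1 84 80 at offsets 0–2.
U+94839 → 4-byte form F2 94 A0 B9 at offsets 3–6.
U+0056 → 1-byte form 56 at offsets 7–7.
U+25BD → 3-byte form E2 96 BD at offsets 8–10.
U+092C → 3-byte form E0 A4 AC at offsets 11–13.
Offset 12 falls in char 5's range; it's byte 2 of E0 A4 AC = 0xA4.

0xA4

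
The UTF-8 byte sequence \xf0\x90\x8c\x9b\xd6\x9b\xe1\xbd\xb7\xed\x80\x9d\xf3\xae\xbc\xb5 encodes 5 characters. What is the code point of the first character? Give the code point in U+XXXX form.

U+1031B

Offset 0: leading byte 0xF0 = 11110000 → 4-byte char #1 = F0 90 8C 9B.
Leading byte 0xF0 = 11110000 matches 11110xxx → 4-byte sequence.
Byte 1: 0xF0 = 11110000, payload 000 (3 bits).
Byte 2: 0x90 = 10010000 (10xxxxxx ✓), payload 010000.
Byte 3: 0x8C = 10001100 (10xxxxxx ✓), payload 001100.
Byte 4: 0x9B = 10011011 (10xxxxxx ✓), payload 011011.
Concatenate: 000010000001100011011 = 0x1031B (21 bits → U+1031B).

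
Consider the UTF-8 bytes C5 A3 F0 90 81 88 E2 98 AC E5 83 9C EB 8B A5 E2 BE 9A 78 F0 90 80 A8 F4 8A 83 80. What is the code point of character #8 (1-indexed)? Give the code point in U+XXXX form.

Offset 0: leading byte 0xC5 = 11000101 → 2-byte char #1 = C5 A3.
Offset 2: leading byte 0xF0 = 11110000 → 4-byte char #2 = F0 90 81 88.
Offset 6: leading byte 0xE2 = 11100010 → 3-byte char #3 = E2 98 AC.
Offset 9: leading byte 0xE5 = 11100101 → 3-byte char #4 = E5 83 9C.
Offset 12: leading byte 0xEB = 11101011 → 3-byte char #5 = EB 8B A5.
Offset 15: leading byte 0xE2 = 11100010 → 3-byte char #6 = E2 BE 9A.
Offset 18: leading byte 0x78 = 01111000 → 1-byte char #7 = 78.
Offset 19: leading byte 0xF0 = 11110000 → 4-byte char #8 = F0 90 80 A8.
Leading byte 0xF0 = 11110000 matches 11110xxx → 4-byte sequence.
Byte 1: 0xF0 = 11110000, payload 000 (3 bits).
Byte 2: 0x90 = 10010000 (10xxxxxx ✓), payload 010000.
Byte 3: 0x80 = 10000000 (10xxxxxx ✓), payload 000000.
Byte 4: 0xA8 = 10101000 (10xxxxxx ✓), payload 101000.
Concatenate: 000010000000000101000 = 0x10028 (21 bits → U+10028).

U+10028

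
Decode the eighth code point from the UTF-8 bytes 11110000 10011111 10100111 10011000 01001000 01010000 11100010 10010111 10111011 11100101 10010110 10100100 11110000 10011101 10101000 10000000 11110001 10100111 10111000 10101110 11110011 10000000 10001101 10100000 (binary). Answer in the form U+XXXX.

U+C0360

Offset 0: leading byte 0xF0 = 11110000 → 4-byte char #1 = F0 9F A7 98.
Offset 4: leading byte 0x48 = 01001000 → 1-byte char #2 = 48.
Offset 5: leading byte 0x50 = 01010000 → 1-byte char #3 = 50.
Offset 6: leading byte 0xE2 = 11100010 → 3-byte char #4 = E2 97 BB.
Offset 9: leading byte 0xE5 = 11100101 → 3-byte char #5 = E5 96 A4.
Offset 12: leading byte 0xF0 = 11110000 → 4-byte char #6 = F0 9D A8 80.
Offset 16: leading byte 0xF1 = 11110001 → 4-byte char #7 = F1 A7 B8 AE.
Offset 20: leading byte 0xF3 = 11110011 → 4-byte char #8 = F3 80 8D A0.
Leading byte 0xF3 = 11110011 matches 11110xxx → 4-byte sequence.
Byte 1: 0xF3 = 11110011, payload 011 (3 bits).
Byte 2: 0x80 = 10000000 (10xxxxxx ✓), payload 000000.
Byte 3: 0x8D = 10001101 (10xxxxxx ✓), payload 001101.
Byte 4: 0xA0 = 10100000 (10xxxxxx ✓), payload 100000.
Concatenate: 011000000001101100000 = 0xC0360 (21 bits → U+C0360).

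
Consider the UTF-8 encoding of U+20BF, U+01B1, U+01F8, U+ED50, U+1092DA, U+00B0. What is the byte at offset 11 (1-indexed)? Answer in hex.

0xF4

1-indexed offset 11 is 0-indexed offset 10.
U+20BF → 3-byte form E2 82 BF at offsets 0–2.
U+01B1 → 2-byte form C6 B1 at offsets 3–4.
U+01F8 → 2-byte form C7 B8 at offsets 5–6.
U+ED50 → 3-byte form EE B5 90 at offsets 7–9.
U+1092DA → 4-byte form F4 89 8B 9A at offsets 10–13.
Offset 10 falls in char 5's range; it's byte 1 of F4 89 8B 9A = 0xF4.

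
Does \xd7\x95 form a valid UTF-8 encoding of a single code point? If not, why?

valid

Leading byte 0xD7 = 11010111 → 2-byte form.
Continuation bytes 0x95=10010101 all match 10xxxxxx.
Decoded value 0x5D5 is ≥ 0x80 (shortest form) and not a surrogate.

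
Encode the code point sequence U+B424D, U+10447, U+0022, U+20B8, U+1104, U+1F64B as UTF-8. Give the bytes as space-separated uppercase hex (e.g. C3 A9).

F2 B4 89 8D F0 90 91 87 22 E2 82 B8 E1 84 84 F0 9F 99 8B

U+B424D: 4-byte form → F2 B4 89 8D.
U+10447: 4-byte form → F0 90 91 87.
U+0022: 1-byte form → 22.
U+20B8: 3-byte form → E2 82 B8.
U+1104: 3-byte form → E1 84 84.
U+1F64B: 4-byte form → F0 9F 99 8B.
Concatenated (19 bytes): F2 B4 89 8D F0 90 91 87 22 E2 82 B8 E1 84 84 F0 9F 99 8B.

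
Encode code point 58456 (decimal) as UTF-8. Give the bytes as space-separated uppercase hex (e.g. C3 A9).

U+E458 = 0xE458 = 58456 decimal. In range U+0800–U+FFFF → 3-byte form: 1110xxxx 10xxxxxx 10xxxxxx.
Binary (16 bits): 1110010001011000.
Split 4+6+6: 1110 | 010001 | 011000.
Byte 1: 11101110 = 0xEE.
Byte 2: 10010001 = 0x91.
Byte 3: 10011000 = 0x98.

EE 91 98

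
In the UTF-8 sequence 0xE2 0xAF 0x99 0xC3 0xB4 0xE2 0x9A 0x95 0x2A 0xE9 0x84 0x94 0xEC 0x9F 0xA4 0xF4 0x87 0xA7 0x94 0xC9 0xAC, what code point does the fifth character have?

U+9114

Offset 0: leading byte 0xE2 = 11100010 → 3-byte char #1 = E2 AF 99.
Offset 3: leading byte 0xC3 = 11000011 → 2-byte char #2 = C3 B4.
Offset 5: leading byte 0xE2 = 11100010 → 3-byte char #3 = E2 9A 95.
Offset 8: leading byte 0x2A = 00101010 → 1-byte char #4 = 2A.
Offset 9: leading byte 0xE9 = 11101001 → 3-byte char #5 = E9 84 94.
Leading byte 0xE9 = 11101001 matches 1110xxxx → 3-byte sequence.
Byte 1: 0xE9 = 11101001, payload 1001 (4 bits).
Byte 2: 0x84 = 10000100 (10xxxxxx ✓), payload 000100.
Byte 3: 0x94 = 10010100 (10xxxxxx ✓), payload 010100.
Concatenate: 1001000100010100 = 0x9114 (16 bits → U+9114).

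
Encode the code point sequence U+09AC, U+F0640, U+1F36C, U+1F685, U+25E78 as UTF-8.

U+09AC: 3-byte form → E0 A6 AC.
U+F0640: 4-byte form → F3 B0 99 80.
U+1F36C: 4-byte form → F0 9F 8D AC.
U+1F685: 4-byte form → F0 9F 9A 85.
U+25E78: 4-byte form → F0 A5 B9 B8.
Concatenated (19 bytes): E0 A6 AC F3 B0 99 80 F0 9F 8D AC F0 9F 9A 85 F0 A5 B9 B8.

E0 A6 AC F3 B0 99 80 F0 9F 8D AC F0 9F 9A 85 F0 A5 B9 B8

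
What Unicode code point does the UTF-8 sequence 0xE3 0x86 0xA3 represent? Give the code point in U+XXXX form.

Leading byte 0xE3 = 11100011 matches 1110xxxx → 3-byte sequence.
Byte 1: 0xE3 = 11100011, payload 0011 (4 bits).
Byte 2: 0x86 = 10000110 (10xxxxxx ✓), payload 000110.
Byte 3: 0xA3 = 10100011 (10xxxxxx ✓), payload 100011.
Concatenate: 0011000110100011 = 0x31A3 (16 bits → U+31A3).

U+31A3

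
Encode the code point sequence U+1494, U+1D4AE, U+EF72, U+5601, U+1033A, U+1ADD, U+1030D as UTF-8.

E1 92 94 F0 9D 92 AE EE BD B2 E5 98 81 F0 90 8C BA E1 AB 9D F0 90 8C 8D

U+1494: 3-byte form → E1 92 94.
U+1D4AE: 4-byte form → F0 9D 92 AE.
U+EF72: 3-byte form → EE BD B2.
U+5601: 3-byte form → E5 98 81.
U+1033A: 4-byte form → F0 90 8C BA.
U+1ADD: 3-byte form → E1 AB 9D.
U+1030D: 4-byte form → F0 90 8C 8D.
Concatenated (24 bytes): E1 92 94 F0 9D 92 AE EE BD B2 E5 98 81 F0 90 8C BA E1 AB 9D F0 90 8C 8D.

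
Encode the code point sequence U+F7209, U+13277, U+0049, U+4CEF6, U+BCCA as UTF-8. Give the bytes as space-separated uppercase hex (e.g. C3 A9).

U+F7209: 4-byte form → F3 B7 88 89.
U+13277: 4-byte form → F0 93 89 B7.
U+0049: 1-byte form → 49.
U+4CEF6: 4-byte form → F1 8C BB B6.
U+BCCA: 3-byte form → EB B3 8A.
Concatenated (16 bytes): F3 B7 88 89 F0 93 89 B7 49 F1 8C BB B6 EB B3 8A.

F3 B7 88 89 F0 93 89 B7 49 F1 8C BB B6 EB B3 8A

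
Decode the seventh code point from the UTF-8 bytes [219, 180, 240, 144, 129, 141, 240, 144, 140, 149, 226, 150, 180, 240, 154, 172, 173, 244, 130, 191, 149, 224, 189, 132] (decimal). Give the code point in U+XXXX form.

Offset 0: leading byte 0xDB = 11011011 → 2-byte char #1 = DB B4.
Offset 2: leading byte 0xF0 = 11110000 → 4-byte char #2 = F0 90 81 8D.
Offset 6: leading byte 0xF0 = 11110000 → 4-byte char #3 = F0 90 8C 95.
Offset 10: leading byte 0xE2 = 11100010 → 3-byte char #4 = E2 96 B4.
Offset 13: leading byte 0xF0 = 11110000 → 4-byte char #5 = F0 9A AC AD.
Offset 17: leading byte 0xF4 = 11110100 → 4-byte char #6 = F4 82 BF 95.
Offset 21: leading byte 0xE0 = 11100000 → 3-byte char #7 = E0 BD 84.
Leading byte 0xE0 = 11100000 matches 1110xxxx → 3-byte sequence.
Byte 1: 0xE0 = 11100000, payload 0000 (4 bits).
Byte 2: 0xBD = 10111101 (10xxxxxx ✓), payload 111101.
Byte 3: 0x84 = 10000100 (10xxxxxx ✓), payload 000100.
Concatenate: 0000111101000100 = 0xF44 (16 bits → U+0F44).

U+0F44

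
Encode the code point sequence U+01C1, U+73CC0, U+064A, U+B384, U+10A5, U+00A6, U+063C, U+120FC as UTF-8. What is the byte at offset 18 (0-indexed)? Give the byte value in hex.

0xF0

U+01C1 → 2-byte form C7 81 at offsets 0–1.
U+73CC0 → 4-byte form F1 B3 B3 80 at offsets 2–5.
U+064A → 2-byte form D9 8A at offsets 6–7.
U+B384 → 3-byte form EB 8E 84 at offsets 8–10.
U+10A5 → 3-byte form E1 82 A5 at offsets 11–13.
U+00A6 → 2-byte form C2 A6 at offsets 14–15.
U+063C → 2-byte form D8 BC at offsets 16–17.
U+120FC → 4-byte form F0 92 83 BC at offsets 18–21.
Offset 18 falls in char 8's range; it's byte 1 of F0 92 83 BC = 0xF0.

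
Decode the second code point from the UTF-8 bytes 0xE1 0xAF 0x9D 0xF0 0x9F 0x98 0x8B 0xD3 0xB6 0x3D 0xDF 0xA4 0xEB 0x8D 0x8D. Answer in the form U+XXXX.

U+1F60B

Offset 0: leading byte 0xE1 = 11100001 → 3-byte char #1 = E1 AF 9D.
Offset 3: leading byte 0xF0 = 11110000 → 4-byte char #2 = F0 9F 98 8B.
Leading byte 0xF0 = 11110000 matches 11110xxx → 4-byte sequence.
Byte 1: 0xF0 = 11110000, payload 000 (3 bits).
Byte 2: 0x9F = 10011111 (10xxxxxx ✓), payload 011111.
Byte 3: 0x98 = 10011000 (10xxxxxx ✓), payload 011000.
Byte 4: 0x8B = 10001011 (10xxxxxx ✓), payload 001011.
Concatenate: 000011111011000001011 = 0x1F60B (21 bits → U+1F60B).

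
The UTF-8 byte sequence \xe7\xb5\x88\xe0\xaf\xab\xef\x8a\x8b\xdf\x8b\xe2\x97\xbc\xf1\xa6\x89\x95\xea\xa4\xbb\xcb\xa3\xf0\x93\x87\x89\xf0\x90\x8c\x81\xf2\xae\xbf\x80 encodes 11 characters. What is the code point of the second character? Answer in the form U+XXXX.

Offset 0: leading byte 0xE7 = 11100111 → 3-byte char #1 = E7 B5 88.
Offset 3: leading byte 0xE0 = 11100000 → 3-byte char #2 = E0 AF AB.
Leading byte 0xE0 = 11100000 matches 1110xxxx → 3-byte sequence.
Byte 1: 0xE0 = 11100000, payload 0000 (4 bits).
Byte 2: 0xAF = 10101111 (10xxxxxx ✓), payload 101111.
Byte 3: 0xAB = 10101011 (10xxxxxx ✓), payload 101011.
Concatenate: 0000101111101011 = 0xBEB (16 bits → U+0BEB).

U+0BEB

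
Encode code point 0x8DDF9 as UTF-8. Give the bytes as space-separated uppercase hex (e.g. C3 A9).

F2 8D B7 B9

U+8DDF9 = 0x8DDF9 = 581113 decimal. In range U+10000–U+10FFFF → 4-byte form: 11110xxx 10xxxxxx 10xxxxxx 10xxxxxx.
Binary (21 bits): 010001101110111111001.
Split 3+6+6+6: 010 | 001101 | 110111 | 111001.
Byte 1: 11110010 = 0xF2.
Byte 2: 10001101 = 0x8D.
Byte 3: 10110111 = 0xB7.
Byte 4: 10111001 = 0xB9.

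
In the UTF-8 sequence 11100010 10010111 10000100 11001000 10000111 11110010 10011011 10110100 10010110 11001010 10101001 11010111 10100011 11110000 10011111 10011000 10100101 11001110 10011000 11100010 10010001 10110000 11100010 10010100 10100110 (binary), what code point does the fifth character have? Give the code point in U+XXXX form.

U+05E3

Offset 0: leading byte 0xE2 = 11100010 → 3-byte char #1 = E2 97 84.
Offset 3: leading byte 0xC8 = 11001000 → 2-byte char #2 = C8 87.
Offset 5: leading byte 0xF2 = 11110010 → 4-byte char #3 = F2 9B B4 96.
Offset 9: leading byte 0xCA = 11001010 → 2-byte char #4 = CA A9.
Offset 11: leading byte 0xD7 = 11010111 → 2-byte char #5 = D7 A3.
Leading byte 0xD7 = 11010111 matches 110xxxxx → 2-byte sequence.
Byte 1: 0xD7 = 11010111, payload 10111 (5 bits).
Byte 2: 0xA3 = 10100011 (10xxxxxx ✓), payload 100011.
Concatenate: 10111100011 = 0x5E3 (11 bits → U+05E3).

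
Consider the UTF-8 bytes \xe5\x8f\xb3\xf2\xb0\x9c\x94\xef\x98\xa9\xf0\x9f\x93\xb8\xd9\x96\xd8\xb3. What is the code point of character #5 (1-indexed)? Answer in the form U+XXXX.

U+0656

Offset 0: leading byte 0xE5 = 11100101 → 3-byte char #1 = E5 8F B3.
Offset 3: leading byte 0xF2 = 11110010 → 4-byte char #2 = F2 B0 9C 94.
Offset 7: leading byte 0xEF = 11101111 → 3-byte char #3 = EF 98 A9.
Offset 10: leading byte 0xF0 = 11110000 → 4-byte char #4 = F0 9F 93 B8.
Offset 14: leading byte 0xD9 = 11011001 → 2-byte char #5 = D9 96.
Leading byte 0xD9 = 11011001 matches 110xxxxx → 2-byte sequence.
Byte 1: 0xD9 = 11011001, payload 11001 (5 bits).
Byte 2: 0x96 = 10010110 (10xxxxxx ✓), payload 010110.
Concatenate: 11001010110 = 0x656 (11 bits → U+0656).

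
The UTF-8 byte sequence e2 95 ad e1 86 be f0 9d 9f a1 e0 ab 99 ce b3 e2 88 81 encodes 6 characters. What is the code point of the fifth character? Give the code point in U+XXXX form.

U+03B3

Offset 0: leading byte 0xE2 = 11100010 → 3-byte char #1 = E2 95 AD.
Offset 3: leading byte 0xE1 = 11100001 → 3-byte char #2 = E1 86 BE.
Offset 6: leading byte 0xF0 = 11110000 → 4-byte char #3 = F0 9D 9F A1.
Offset 10: leading byte 0xE0 = 11100000 → 3-byte char #4 = E0 AB 99.
Offset 13: leading byte 0xCE = 11001110 → 2-byte char #5 = CE B3.
Leading byte 0xCE = 11001110 matches 110xxxxx → 2-byte sequence.
Byte 1: 0xCE = 11001110, payload 01110 (5 bits).
Byte 2: 0xB3 = 10110011 (10xxxxxx ✓), payload 110011.
Concatenate: 01110110011 = 0x3B3 (11 bits → U+03B3).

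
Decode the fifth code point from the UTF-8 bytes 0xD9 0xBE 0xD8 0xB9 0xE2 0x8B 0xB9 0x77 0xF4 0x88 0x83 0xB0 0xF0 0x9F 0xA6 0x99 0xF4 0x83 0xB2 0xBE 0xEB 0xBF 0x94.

Offset 0: leading byte 0xD9 = 11011001 → 2-byte char #1 = D9 BE.
Offset 2: leading byte 0xD8 = 11011000 → 2-byte char #2 = D8 B9.
Offset 4: leading byte 0xE2 = 11100010 → 3-byte char #3 = E2 8B B9.
Offset 7: leading byte 0x77 = 01110111 → 1-byte char #4 = 77.
Offset 8: leading byte 0xF4 = 11110100 → 4-byte char #5 = F4 88 83 B0.
Leading byte 0xF4 = 11110100 matches 11110xxx → 4-byte sequence.
Byte 1: 0xF4 = 11110100, payload 100 (3 bits).
Byte 2: 0x88 = 10001000 (10xxxxxx ✓), payload 001000.
Byte 3: 0x83 = 10000011 (10xxxxxx ✓), payload 000011.
Byte 4: 0xB0 = 10110000 (10xxxxxx ✓), payload 110000.
Concatenate: 100001000000011110000 = 0x1080F0 (21 bits → U+1080F0).

U+1080F0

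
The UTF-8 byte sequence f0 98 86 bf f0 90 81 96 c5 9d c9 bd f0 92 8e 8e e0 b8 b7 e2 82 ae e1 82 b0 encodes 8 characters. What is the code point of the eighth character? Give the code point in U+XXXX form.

U+10B0

Offset 0: leading byte 0xF0 = 11110000 → 4-byte char #1 = F0 98 86 BF.
Offset 4: leading byte 0xF0 = 11110000 → 4-byte char #2 = F0 90 81 96.
Offset 8: leading byte 0xC5 = 11000101 → 2-byte char #3 = C5 9D.
Offset 10: leading byte 0xC9 = 11001001 → 2-byte char #4 = C9 BD.
Offset 12: leading byte 0xF0 = 11110000 → 4-byte char #5 = F0 92 8E 8E.
Offset 16: leading byte 0xE0 = 11100000 → 3-byte char #6 = E0 B8 B7.
Offset 19: leading byte 0xE2 = 11100010 → 3-byte char #7 = E2 82 AE.
Offset 22: leading byte 0xE1 = 11100001 → 3-byte char #8 = E1 82 B0.
Leading byte 0xE1 = 11100001 matches 1110xxxx → 3-byte sequence.
Byte 1: 0xE1 = 11100001, payload 0001 (4 bits).
Byte 2: 0x82 = 10000010 (10xxxxxx ✓), payload 000010.
Byte 3: 0xB0 = 10110000 (10xxxxxx ✓), payload 110000.
Concatenate: 0001000010110000 = 0x10B0 (16 bits → U+10B0).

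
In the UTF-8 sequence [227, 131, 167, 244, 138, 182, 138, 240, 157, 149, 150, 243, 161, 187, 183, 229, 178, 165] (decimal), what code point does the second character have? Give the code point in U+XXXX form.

Offset 0: leading byte 0xE3 = 11100011 → 3-byte char #1 = E3 83 A7.
Offset 3: leading byte 0xF4 = 11110100 → 4-byte char #2 = F4 8A B6 8A.
Leading byte 0xF4 = 11110100 matches 11110xxx → 4-byte sequence.
Byte 1: 0xF4 = 11110100, payload 100 (3 bits).
Byte 2: 0x8A = 10001010 (10xxxxxx ✓), payload 001010.
Byte 3: 0xB6 = 10110110 (10xxxxxx ✓), payload 110110.
Byte 4: 0x8A = 10001010 (10xxxxxx ✓), payload 001010.
Concatenate: 100001010110110001010 = 0x10AD8A (21 bits → U+10AD8A).

U+10AD8A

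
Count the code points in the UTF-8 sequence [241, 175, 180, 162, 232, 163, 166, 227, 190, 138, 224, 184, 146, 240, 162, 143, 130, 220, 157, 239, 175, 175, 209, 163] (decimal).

8

Byte at offset 0: 0xF1 = 11110001 → 4-byte char (#1). Advance 4.
Byte at offset 4: 0xE8 = 11101000 → 3-byte char (#2). Advance 3.
Byte at offset 7: 0xE3 = 11100011 → 3-byte char (#3). Advance 3.
Byte at offset 10: 0xE0 = 11100000 → 3-byte char (#4). Advance 3.
Byte at offset 13: 0xF0 = 11110000 → 4-byte char (#5). Advance 4.
Byte at offset 17: 0xDC = 11011100 → 2-byte char (#6). Advance 2.
Byte at offset 19: 0xEF = 11101111 → 3-byte char (#7). Advance 3.
Byte at offset 22: 0xD1 = 11010001 → 2-byte char (#8). Advance 2.
Reached end at offset 24 after 8 code points.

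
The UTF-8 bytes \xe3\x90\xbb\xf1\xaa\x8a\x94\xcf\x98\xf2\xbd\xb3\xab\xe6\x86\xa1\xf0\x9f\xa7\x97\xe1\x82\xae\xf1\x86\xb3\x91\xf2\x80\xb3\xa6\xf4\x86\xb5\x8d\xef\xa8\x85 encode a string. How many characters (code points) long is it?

Byte at offset 0: 0xE3 = 11100011 → 3-byte char (#1). Advance 3.
Byte at offset 3: 0xF1 = 11110001 → 4-byte char (#2). Advance 4.
Byte at offset 7: 0xCF = 11001111 → 2-byte char (#3). Advance 2.
Byte at offset 9: 0xF2 = 11110010 → 4-byte char (#4). Advance 4.
Byte at offset 13: 0xE6 = 11100110 → 3-byte char (#5). Advance 3.
Byte at offset 16: 0xF0 = 11110000 → 4-byte char (#6). Advance 4.
Byte at offset 20: 0xE1 = 11100001 → 3-byte char (#7). Advance 3.
Byte at offset 23: 0xF1 = 11110001 → 4-byte char (#8). Advance 4.
Byte at offset 27: 0xF2 = 11110010 → 4-byte char (#9). Advance 4.
Byte at offset 31: 0xF4 = 11110100 → 4-byte char (#10). Advance 4.
Byte at offset 35: 0xEF = 11101111 → 3-byte char (#11). Advance 3.
Reached end at offset 38 after 11 code points.

11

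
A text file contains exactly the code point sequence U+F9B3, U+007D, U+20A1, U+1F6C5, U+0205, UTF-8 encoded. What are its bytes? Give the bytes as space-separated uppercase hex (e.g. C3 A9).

U+F9B3: 3-byte form → EF A6 B3.
U+007D: 1-byte form → 7D.
U+20A1: 3-byte form → E2 82 A1.
U+1F6C5: 4-byte form → F0 9F 9B 85.
U+0205: 2-byte form → C8 85.
Concatenated (13 bytes): EF A6 B3 7D E2 82 A1 F0 9F 9B 85 C8 85.

EF A6 B3 7D E2 82 A1 F0 9F 9B 85 C8 85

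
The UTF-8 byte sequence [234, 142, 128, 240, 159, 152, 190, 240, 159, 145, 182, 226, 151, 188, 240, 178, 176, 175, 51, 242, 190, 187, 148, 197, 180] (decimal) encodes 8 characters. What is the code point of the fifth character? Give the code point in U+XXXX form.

Offset 0: leading byte 0xEA = 11101010 → 3-byte char #1 = EA 8E 80.
Offset 3: leading byte 0xF0 = 11110000 → 4-byte char #2 = F0 9F 98 BE.
Offset 7: leading byte 0xF0 = 11110000 → 4-byte char #3 = F0 9F 91 B6.
Offset 11: leading byte 0xE2 = 11100010 → 3-byte char #4 = E2 97 BC.
Offset 14: leading byte 0xF0 = 11110000 → 4-byte char #5 = F0 B2 B0 AF.
Leading byte 0xF0 = 11110000 matches 11110xxx → 4-byte sequence.
Byte 1: 0xF0 = 11110000, payload 000 (3 bits).
Byte 2: 0xB2 = 10110010 (10xxxxxx ✓), payload 110010.
Byte 3: 0xB0 = 10110000 (10xxxxxx ✓), payload 110000.
Byte 4: 0xAF = 10101111 (10xxxxxx ✓), payload 101111.
Concatenate: 000110010110000101111 = 0x32C2F (21 bits → U+32C2F).

U+32C2F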